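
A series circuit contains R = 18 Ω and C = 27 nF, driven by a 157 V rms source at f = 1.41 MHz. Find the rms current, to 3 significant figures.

8.50 A

ω = 2πf = 8.859e+06 rad/s
X_C = 1/(ωC) = 4.18 Ω
Z = 18.0 − j4.18 Ω
|Z| = √(18.0² + 4.18²) = 18.5 Ω
I = V/|Z| = 157/18.5 = 8.50 A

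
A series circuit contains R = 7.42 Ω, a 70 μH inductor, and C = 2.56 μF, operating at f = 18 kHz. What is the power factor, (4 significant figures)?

0.8569

ω = 2πf = 113100 rad/s
X_L = ωL = 7.917 Ω
X_C = 1/(ωC) = 3.454 Ω
Net reactance X = X_L − X_C = 4.463 Ω
Z = 7.420 + j4.463 Ω
|Z| = √(7.420² + 4.463²) = 8.659 Ω
∠Z = arctan(4.463/7.420) = 31.03°
cos φ = cos(31.03°) = 0.8569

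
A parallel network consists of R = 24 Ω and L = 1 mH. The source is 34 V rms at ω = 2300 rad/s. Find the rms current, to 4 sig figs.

X_L = ωL = 2.300 Ω
Parallel: admittances add. Y = 1/R + 1/(jωL)
Y = (0.04167 − j0.4348) S
|Y| = 0.4368 S → |Z| = 1/|Y| = 2.290 Ω, ∠Z = −∠Y = 84.53°
I = V/|Z| = 34/2.290 = 14.85 A

14.85 A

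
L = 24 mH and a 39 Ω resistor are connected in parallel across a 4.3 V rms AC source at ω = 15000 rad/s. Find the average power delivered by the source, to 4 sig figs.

474.1 mW

X_L = ωL = 360.0 Ω
Parallel: admittances add. Y = 1/R + 1/(jωL)
Y = (0.02564 − j0.002778) S
|Y| = 0.02579 S → |Z| = 1/|Y| = 38.77 Ω, ∠Z = −∠Y = 6.183°
I = V/|Z| = 110.9 mA
P = VI cos φ = 4.3 × 0.1109 × cos(6.183°) = 474.1 mW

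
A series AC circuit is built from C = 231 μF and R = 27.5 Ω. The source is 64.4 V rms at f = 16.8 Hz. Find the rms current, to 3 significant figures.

ω = 2πf = 105.6 rad/s
X_C = 1/(ωC) = 41.0 Ω
Z = 27.5 − j41.0 Ω
|Z| = √(27.5² + 41.0²) = 49.4 Ω
I = V/|Z| = 64.4/49.4 = 1.30 A

1.30 A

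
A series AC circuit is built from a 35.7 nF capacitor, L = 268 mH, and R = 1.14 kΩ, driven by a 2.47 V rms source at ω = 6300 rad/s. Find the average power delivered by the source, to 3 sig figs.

X_L = ωL = 1690 Ω
X_C = 1/(ωC) = 4450 Ω
Net reactance X = X_L − X_C = -2760 Ω
Z = 1140 − j2760 Ω
|Z| = √(1140² + 2760²) = 2980 Ω
∠Z = arctan(-2760/1140) = -67.5°
I = V/|Z| = 828 μA
P = VI cos φ = 2.47 × 0.000828 × cos(-67.5°) = 781 μW

781 μW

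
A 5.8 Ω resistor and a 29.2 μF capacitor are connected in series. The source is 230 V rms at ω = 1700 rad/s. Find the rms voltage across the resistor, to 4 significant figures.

63.63 V

X_C = 1/(ωC) = 20.15 Ω
Z = 5.800 − j20.15 Ω
|Z| = √(5.800² + 20.15²) = 20.96 Ω
I = V/|Z| = 10.97 A
V_R = I·|Z_R| = 10.97 × 5.800 = 63.63 V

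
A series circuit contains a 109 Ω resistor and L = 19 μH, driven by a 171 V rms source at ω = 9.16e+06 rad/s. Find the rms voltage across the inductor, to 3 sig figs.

X_L = ωL = 174 Ω
Z = 109 + j174 Ω
|Z| = √(109² + 174²) = 205 Ω
I = V/|Z| = 833 mA
V_L = I·|Z_L| = 0.833 × 174 = 145 V

145 V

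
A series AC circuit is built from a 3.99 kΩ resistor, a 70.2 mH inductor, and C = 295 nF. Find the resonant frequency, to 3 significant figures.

1.11 kHz

ω₀ = 1/√(LC) = 1/√(0.0702 × 2.95e-07) = 6949 rad/s
f₀ = ω₀/(2π) = 1.11 kHz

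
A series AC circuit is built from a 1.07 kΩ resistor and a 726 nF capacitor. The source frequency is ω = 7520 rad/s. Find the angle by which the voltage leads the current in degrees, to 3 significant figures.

X_C = 1/(ωC) = 183 Ω
Z = 1070 − j183 Ω
|Z| = √(1070² + 183²) = 1090 Ω
∠Z = arctan(-183/1070) = -9.71°

-9.71°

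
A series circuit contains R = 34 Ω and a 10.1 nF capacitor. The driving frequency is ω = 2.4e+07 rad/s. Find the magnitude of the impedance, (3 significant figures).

34.2 Ω

X_C = 1/(ωC) = 4.13 Ω
Z = 34.0 − j4.13 Ω
|Z| = √(34.0² + 4.13²) = 34.2 Ω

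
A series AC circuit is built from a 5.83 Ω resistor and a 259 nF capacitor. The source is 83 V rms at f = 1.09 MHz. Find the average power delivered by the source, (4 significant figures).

ω = 2πf = 6.849e+06 rad/s
X_C = 1/(ωC) = 0.5638 Ω
Z = 5.830 − j0.5638 Ω
|Z| = √(5.830² + 0.5638²) = 5.857 Ω
∠Z = arctan(-0.5638/5.830) = -5.523°
I = V/|Z| = 14.17 A
P = VI cos φ = 83 × 14.17 × cos(-5.523°) = 1.171 kW

1.171 kW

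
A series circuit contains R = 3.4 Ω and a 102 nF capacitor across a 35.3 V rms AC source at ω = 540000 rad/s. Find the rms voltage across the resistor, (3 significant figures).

X_C = 1/(ωC) = 18.2 Ω
Z = 3.40 − j18.2 Ω
|Z| = √(3.40² + 18.2²) = 18.5 Ω
I = V/|Z| = 1.91 A
V_R = I·|Z_R| = 1.91 × 3.40 = 6.50 V

6.50 V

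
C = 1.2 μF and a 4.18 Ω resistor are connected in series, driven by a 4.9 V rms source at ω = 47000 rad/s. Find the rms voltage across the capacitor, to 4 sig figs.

X_C = 1/(ωC) = 17.73 Ω
Z = 4.180 − j17.73 Ω
|Z| = √(4.180² + 17.73²) = 18.22 Ω
I = V/|Z| = 269.0 mA
V_C = I·|Z_C| = 0.2690 × 17.73 = 4.769 V

4.769 V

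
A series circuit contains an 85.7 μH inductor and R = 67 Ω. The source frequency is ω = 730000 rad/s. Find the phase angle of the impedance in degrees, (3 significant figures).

43.0°

X_L = ωL = 62.6 Ω
Z = 67.0 + j62.6 Ω
|Z| = √(67.0² + 62.6²) = 91.7 Ω
∠Z = arctan(62.6/67.0) = 43.0°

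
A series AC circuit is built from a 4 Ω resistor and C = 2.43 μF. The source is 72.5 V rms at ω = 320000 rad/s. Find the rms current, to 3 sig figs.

17.3 A

X_C = 1/(ωC) = 1.29 Ω
Z = 4.00 − j1.29 Ω
|Z| = √(4.00² + 1.29²) = 4.20 Ω
I = V/|Z| = 72.5/4.20 = 17.3 A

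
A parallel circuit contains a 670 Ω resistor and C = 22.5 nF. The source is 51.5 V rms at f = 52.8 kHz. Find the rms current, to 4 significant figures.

392.0 mA

ω = 2πf = 331800 rad/s
X_C = 1/(ωC) = 134.0 Ω
Parallel: admittances add. Y = 1/R + jωC
Y = (0.001493 + j0.007464) S
|Y| = 0.007612 S → |Z| = 1/|Y| = 131.4 Ω, ∠Z = −∠Y = -78.69°
I = V/|Z| = 51.5/131.4 = 392.0 mA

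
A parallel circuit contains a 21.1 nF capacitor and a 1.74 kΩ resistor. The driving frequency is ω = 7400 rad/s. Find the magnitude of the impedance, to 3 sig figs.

X_C = 1/(ωC) = 6400 Ω
Parallel: admittances add. Y = 1/R + jωC
Y = (0.000575 + j0.000156) S
|Y| = 0.000596 S → |Z| = 1/|Y| = 1680 Ω, ∠Z = −∠Y = -15.2°

1680 Ω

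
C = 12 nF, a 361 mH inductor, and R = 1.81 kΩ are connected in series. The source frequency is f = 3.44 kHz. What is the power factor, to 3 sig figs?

ω = 2πf = 21610 rad/s
X_L = ωL = 7800 Ω
X_C = 1/(ωC) = 3860 Ω
Net reactance X = X_L − X_C = 3950 Ω
Z = 1810 + j3950 Ω
|Z| = √(1810² + 3950²) = 4340 Ω
∠Z = arctan(3950/1810) = 65.4°
cos φ = cos(65.4°) = 0.417

0.417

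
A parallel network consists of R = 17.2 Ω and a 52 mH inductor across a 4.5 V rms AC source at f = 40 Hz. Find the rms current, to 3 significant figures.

432 mA

ω = 2πf = 251.3 rad/s
X_L = ωL = 13.1 Ω
Parallel: admittances add. Y = 1/R + 1/(jωL)
Y = (0.0581 − j0.0765) S
|Y| = 0.0961 S → |Z| = 1/|Y| = 10.4 Ω, ∠Z = −∠Y = 52.8°
I = V/|Z| = 4.5/10.4 = 432 mA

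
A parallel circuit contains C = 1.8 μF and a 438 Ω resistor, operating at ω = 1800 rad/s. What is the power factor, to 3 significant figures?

X_C = 1/(ωC) = 309 Ω
Parallel: admittances add. Y = 1/R + jωC
Y = (0.00228 + j0.00324) S
|Y| = 0.00396 S → |Z| = 1/|Y| = 252 Ω, ∠Z = −∠Y = -54.8°
cos φ = cos(-54.8°) = 0.576

0.576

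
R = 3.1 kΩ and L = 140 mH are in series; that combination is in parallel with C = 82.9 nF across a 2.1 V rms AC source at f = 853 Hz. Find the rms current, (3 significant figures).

ω = 2πf = 5360 rad/s
X_L = ωL = 750 Ω
X_C = 1/(ωC) = 2250 Ω
Branch 1 (R+jX_L): Z₁ = 3100 + j750 Ω, |Z₁| = 3190 Ω
Branch 2 (−jX_C): Z₂ = −j2250 Ω
Parallel: Z = Z₁Z₂/(Z₁+Z₂), |Z| = 2080 Ω, ∠Z = -50.6°
I = V/|Z| = 2.1/2080 = 1.01 mA

1.01 mA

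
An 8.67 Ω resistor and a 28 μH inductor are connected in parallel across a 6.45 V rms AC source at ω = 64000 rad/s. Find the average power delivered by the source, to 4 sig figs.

4.798 W

X_L = ωL = 1.792 Ω
Parallel: admittances add. Y = 1/R + 1/(jωL)
Y = (0.1153 − j0.5580) S
|Y| = 0.5698 S → |Z| = 1/|Y| = 1.755 Ω, ∠Z = −∠Y = 78.32°
I = V/|Z| = 3.675 A
P = VI cos φ = 6.45 × 3.675 × cos(78.32°) = 4.798 W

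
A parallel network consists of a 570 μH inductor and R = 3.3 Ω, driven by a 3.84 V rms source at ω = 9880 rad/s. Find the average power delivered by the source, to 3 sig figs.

X_L = ωL = 5.63 Ω
Parallel: admittances add. Y = 1/R + 1/(jωL)
Y = (0.303 − j0.178) S
|Y| = 0.351 S → |Z| = 1/|Y| = 2.85 Ω, ∠Z = −∠Y = 30.4°
I = V/|Z| = 1.35 A
P = VI cos φ = 3.84 × 1.35 × cos(30.4°) = 4.47 W

4.47 W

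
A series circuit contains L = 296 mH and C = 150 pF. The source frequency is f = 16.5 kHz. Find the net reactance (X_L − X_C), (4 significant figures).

-33620 Ω

ω = 2πf = 103700 rad/s
X_L = ωL = 30690 Ω
X_C = 1/(ωC) = 64310 Ω
X = 30690 − 64310 = -33620 Ω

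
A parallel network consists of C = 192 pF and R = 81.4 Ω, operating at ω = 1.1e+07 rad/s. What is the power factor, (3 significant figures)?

X_C = 1/(ωC) = 473 Ω
Parallel: admittances add. Y = 1/R + jωC
Y = (0.0123 + j0.00211) S
|Y| = 0.0125 S → |Z| = 1/|Y| = 80.2 Ω, ∠Z = −∠Y = -9.75°
cos φ = cos(-9.75°) = 0.986

0.986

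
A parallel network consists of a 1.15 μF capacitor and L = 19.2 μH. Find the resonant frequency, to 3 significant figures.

33.9 kHz

ω₀ = 1/√(LC) = 1/√(1.92e-05 × 1.15e-06) = 212800 rad/s
f₀ = ω₀/(2π) = 33.9 kHz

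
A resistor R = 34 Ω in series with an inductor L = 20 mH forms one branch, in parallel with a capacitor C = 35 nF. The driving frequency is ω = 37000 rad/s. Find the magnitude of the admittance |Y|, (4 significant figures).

X_L = ωL = 740.0 Ω
X_C = 1/(ωC) = 772.2 Ω
Branch 1 (R+jX_L): Z₁ = 34.00 + j740.0 Ω, |Z₁| = 740.8 Ω
Branch 2 (−jX_C): Z₂ = −j772.2 Ω
Parallel: Z = Z₁Z₂/(Z₁+Z₂), |Z| = 12220 Ω, ∠Z = 40.81°
|Y| = 1/|Z| = 81.86 μS

81.86 μS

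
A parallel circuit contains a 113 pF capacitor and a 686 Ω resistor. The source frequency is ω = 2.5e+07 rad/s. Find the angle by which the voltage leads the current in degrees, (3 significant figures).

X_C = 1/(ωC) = 354 Ω
Parallel: admittances add. Y = 1/R + jωC
Y = (0.00146 + j0.00282) S
|Y| = 0.00318 S → |Z| = 1/|Y| = 315 Ω, ∠Z = −∠Y = -62.7°

-62.7°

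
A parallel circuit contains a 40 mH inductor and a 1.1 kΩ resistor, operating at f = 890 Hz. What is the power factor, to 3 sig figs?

0.199

ω = 2πf = 5592 rad/s
X_L = ωL = 224 Ω
Parallel: admittances add. Y = 1/R + 1/(jωL)
Y = (0.000909 − j0.00447) S
|Y| = 0.00456 S → |Z| = 1/|Y| = 219 Ω, ∠Z = −∠Y = 78.5°
cos φ = cos(78.5°) = 0.199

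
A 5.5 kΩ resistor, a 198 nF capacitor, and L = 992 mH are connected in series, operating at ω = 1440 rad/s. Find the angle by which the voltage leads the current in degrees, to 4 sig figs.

X_L = ωL = 1428 Ω
X_C = 1/(ωC) = 3507 Ω
Net reactance X = X_L − X_C = -2079 Ω
Z = 5500 − j2079 Ω
|Z| = √(5500² + 2079²) = 5880 Ω
∠Z = arctan(-2079/5500) = -20.70°

-20.70°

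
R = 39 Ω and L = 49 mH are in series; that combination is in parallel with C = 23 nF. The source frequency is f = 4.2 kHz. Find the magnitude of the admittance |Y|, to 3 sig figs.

ω = 2πf = 26390 rad/s
X_L = ωL = 1290 Ω
X_C = 1/(ωC) = 1650 Ω
Branch 1 (R+jX_L): Z₁ = 39.0 + j1290 Ω, |Z₁| = 1290 Ω
Branch 2 (−jX_C): Z₂ = −j1650 Ω
Parallel: Z = Z₁Z₂/(Z₁+Z₂), |Z| = 5980 Ω, ∠Z = 82.0°
|Y| = 1/|Z| = 167 μS

167 μS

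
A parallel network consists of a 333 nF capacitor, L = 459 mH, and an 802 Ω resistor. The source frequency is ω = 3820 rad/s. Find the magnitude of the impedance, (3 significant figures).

699 Ω

X_L = ωL = 1750 Ω
X_C = 1/(ωC) = 786 Ω
Parallel: admittances add. Y = 1/R + 1/(jωL) + jωC
Y = (0.00125 + j0.000702) S
|Y| = 0.00143 S → |Z| = 1/|Y| = 699 Ω, ∠Z = −∠Y = -29.4°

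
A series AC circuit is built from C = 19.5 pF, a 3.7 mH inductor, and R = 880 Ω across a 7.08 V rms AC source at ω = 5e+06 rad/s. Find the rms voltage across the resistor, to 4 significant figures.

0.7515 V

X_L = ωL = 18500 Ω
X_C = 1/(ωC) = 10260 Ω
Net reactance X = X_L − X_C = 8244 Ω
Z = 880.0 + j8244 Ω
|Z| = √(880.0² + 8244²) = 8290 Ω
I = V/|Z| = 854.0 μA
V_R = I·|Z_R| = 0.0008540 × 880.0 = 0.7515 V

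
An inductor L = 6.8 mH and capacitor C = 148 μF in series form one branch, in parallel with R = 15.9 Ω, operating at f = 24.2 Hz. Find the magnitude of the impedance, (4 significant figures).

14.93 Ω

ω = 2πf = 152.1 rad/s
X_L = ωL = 1.034 Ω
X_C = 1/(ωC) = 44.44 Ω
Branch 1: Z₁ = R = 15.90 Ω
Branch 2 (series LC): Z₂ = j(X_L − X_C) = −j43.40 Ω
Parallel: Z = Z₁Z₂/(Z₁+Z₂), |Z| = 14.93 Ω, ∠Z = -20.12°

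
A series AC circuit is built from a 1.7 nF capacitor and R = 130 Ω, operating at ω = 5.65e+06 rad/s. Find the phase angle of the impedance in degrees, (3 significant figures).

X_C = 1/(ωC) = 104 Ω
Z = 130 − j104 Ω
|Z| = √(130² + 104²) = 167 Ω
∠Z = arctan(-104/130) = -38.7°

-38.7°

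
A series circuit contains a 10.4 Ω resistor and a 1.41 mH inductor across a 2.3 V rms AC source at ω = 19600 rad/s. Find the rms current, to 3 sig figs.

77.9 mA

X_L = ωL = 27.6 Ω
Z = 10.4 + j27.6 Ω
|Z| = √(10.4² + 27.6²) = 29.5 Ω
I = V/|Z| = 2.3/29.5 = 77.9 mA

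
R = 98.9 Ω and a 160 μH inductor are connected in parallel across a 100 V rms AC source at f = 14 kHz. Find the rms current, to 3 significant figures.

7.18 A

ω = 2πf = 87960 rad/s
X_L = ωL = 14.1 Ω
Parallel: admittances add. Y = 1/R + 1/(jωL)
Y = (0.0101 − j0.0711) S
|Y| = 0.0718 S → |Z| = 1/|Y| = 13.9 Ω, ∠Z = −∠Y = 81.9°
I = V/|Z| = 100/13.9 = 7.18 A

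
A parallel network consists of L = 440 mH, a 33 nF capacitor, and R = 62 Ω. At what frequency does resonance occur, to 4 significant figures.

ω₀ = 1/√(LC) = 1/√(0.44 × 3.3e-08) = 8299 rad/s
f₀ = ω₀/(2π) = 1.321 kHz

1.321 kHz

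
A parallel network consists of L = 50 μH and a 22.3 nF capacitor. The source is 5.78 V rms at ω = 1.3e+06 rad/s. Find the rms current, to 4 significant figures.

X_L = ωL = 65.00 Ω
X_C = 1/(ωC) = 34.49 Ω
Parallel: admittances add. Y = 1/(jωL) + jωC
Y = (0 + j0.01361) S
|Y| = 0.01361 S → |Z| = 1/|Y| = 73.50 Ω, ∠Z = −∠Y = -90.00°
I = V/|Z| = 5.78/73.50 = 78.64 mA

78.64 mA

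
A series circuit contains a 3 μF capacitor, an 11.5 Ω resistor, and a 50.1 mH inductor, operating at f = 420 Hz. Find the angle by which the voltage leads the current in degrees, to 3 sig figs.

27.1°

ω = 2πf = 2639 rad/s
X_L = ωL = 132 Ω
X_C = 1/(ωC) = 126 Ω
Net reactance X = X_L − X_C = 5.90 Ω
Z = 11.5 + j5.90 Ω
|Z| = √(11.5² + 5.90²) = 12.9 Ω
∠Z = arctan(5.90/11.5) = 27.1°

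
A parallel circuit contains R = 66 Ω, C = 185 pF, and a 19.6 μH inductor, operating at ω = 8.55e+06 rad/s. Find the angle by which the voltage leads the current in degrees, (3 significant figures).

X_L = ωL = 168 Ω
X_C = 1/(ωC) = 632 Ω
Parallel: admittances add. Y = 1/R + 1/(jωL) + jωC
Y = (0.0152 − j0.00439) S
|Y| = 0.0158 S → |Z| = 1/|Y| = 63.4 Ω, ∠Z = −∠Y = 16.1°

16.1°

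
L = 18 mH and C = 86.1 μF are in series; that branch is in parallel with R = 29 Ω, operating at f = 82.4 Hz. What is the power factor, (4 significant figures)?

0.4120

ω = 2πf = 517.7 rad/s
X_L = ωL = 9.319 Ω
X_C = 1/(ωC) = 22.43 Ω
Branch 1: Z₁ = R = 29.00 Ω
Branch 2 (series LC): Z₂ = j(X_L − X_C) = −j13.11 Ω
Parallel: Z = Z₁Z₂/(Z₁+Z₂), |Z| = 11.95 Ω, ∠Z = -65.67°
cos φ = cos(-65.67°) = 0.4120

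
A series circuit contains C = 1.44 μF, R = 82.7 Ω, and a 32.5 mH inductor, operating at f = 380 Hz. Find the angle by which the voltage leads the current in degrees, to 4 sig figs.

ω = 2πf = 2388 rad/s
X_L = ωL = 77.60 Ω
X_C = 1/(ωC) = 290.9 Ω
Net reactance X = X_L − X_C = -213.3 Ω
Z = 82.70 − j213.3 Ω
|Z| = √(82.70² + 213.3²) = 228.7 Ω
∠Z = arctan(-213.3/82.70) = -68.80°

-68.80°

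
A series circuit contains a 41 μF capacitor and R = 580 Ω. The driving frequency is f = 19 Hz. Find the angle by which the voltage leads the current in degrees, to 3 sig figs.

-19.4°

ω = 2πf = 119.4 rad/s
X_C = 1/(ωC) = 204 Ω
Z = 580 − j204 Ω
|Z| = √(580² + 204²) = 615 Ω
∠Z = arctan(-204/580) = -19.4°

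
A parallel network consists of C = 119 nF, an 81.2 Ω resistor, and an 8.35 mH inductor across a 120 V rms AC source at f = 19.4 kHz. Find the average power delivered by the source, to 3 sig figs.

177 W

ω = 2πf = 121900 rad/s
X_L = ωL = 1020 Ω
X_C = 1/(ωC) = 68.9 Ω
Parallel: admittances add. Y = 1/R + 1/(jωL) + jωC
Y = (0.0123 + j0.0135) S
|Y| = 0.0183 S → |Z| = 1/|Y| = 54.7 Ω, ∠Z = −∠Y = -47.7°
I = V/|Z| = 2.19 A
P = VI cos φ = 120 × 2.19 × cos(-47.7°) = 177 W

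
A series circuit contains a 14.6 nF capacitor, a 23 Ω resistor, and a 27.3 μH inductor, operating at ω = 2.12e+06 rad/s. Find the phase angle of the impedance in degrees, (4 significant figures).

X_L = ωL = 57.88 Ω
X_C = 1/(ωC) = 32.31 Ω
Net reactance X = X_L − X_C = 25.57 Ω
Z = 23.00 + j25.57 Ω
|Z| = √(23.00² + 25.57²) = 34.39 Ω
∠Z = arctan(25.57/23.00) = 48.03°

48.03°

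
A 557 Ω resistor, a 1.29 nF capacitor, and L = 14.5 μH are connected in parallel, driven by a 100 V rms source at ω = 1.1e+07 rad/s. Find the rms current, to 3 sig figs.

X_L = ωL = 160 Ω
X_C = 1/(ωC) = 70.5 Ω
Parallel: admittances add. Y = 1/R + 1/(jωL) + jωC
Y = (0.00180 + j0.00792) S
|Y| = 0.00812 S → |Z| = 1/|Y| = 123 Ω, ∠Z = −∠Y = -77.2°
I = V/|Z| = 100/123 = 812 mA

812 mA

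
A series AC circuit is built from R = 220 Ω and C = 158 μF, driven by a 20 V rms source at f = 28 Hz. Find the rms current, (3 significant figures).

89.7 mA

ω = 2πf = 175.9 rad/s
X_C = 1/(ωC) = 36.0 Ω
Z = 220 − j36.0 Ω
|Z| = √(220² + 36.0²) = 223 Ω
I = V/|Z| = 20/223 = 89.7 mA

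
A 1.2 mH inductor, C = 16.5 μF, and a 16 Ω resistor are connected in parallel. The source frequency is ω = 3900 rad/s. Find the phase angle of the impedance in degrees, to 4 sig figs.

67.29°

X_L = ωL = 4.680 Ω
X_C = 1/(ωC) = 15.54 Ω
Parallel: admittances add. Y = 1/R + 1/(jωL) + jωC
Y = (0.06250 − j0.1493) S
|Y| = 0.1619 S → |Z| = 1/|Y| = 6.178 Ω, ∠Z = −∠Y = 67.29°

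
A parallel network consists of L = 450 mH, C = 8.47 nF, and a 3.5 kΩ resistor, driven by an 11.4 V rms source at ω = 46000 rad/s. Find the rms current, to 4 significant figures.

5.074 mA

X_L = ωL = 20700 Ω
X_C = 1/(ωC) = 2567 Ω
Parallel: admittances add. Y = 1/R + 1/(jωL) + jωC
Y = (0.0002857 + j0.0003413) S
|Y| = 0.0004451 S → |Z| = 1/|Y| = 2247 Ω, ∠Z = −∠Y = -50.07°
I = V/|Z| = 11.4/2247 = 5.074 mA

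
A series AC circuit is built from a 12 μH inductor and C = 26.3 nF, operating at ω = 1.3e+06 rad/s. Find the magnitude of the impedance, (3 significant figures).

X_L = ωL = 15.6 Ω
X_C = 1/(ωC) = 29.2 Ω
Net reactance X = X_L − X_C = -13.6 Ω
Z = − j13.6 Ω
|Z| = √(0² + 13.6²) = 13.6 Ω

13.6 Ω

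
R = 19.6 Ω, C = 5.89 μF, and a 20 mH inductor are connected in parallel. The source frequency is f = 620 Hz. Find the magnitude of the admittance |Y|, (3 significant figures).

52.0 mS

ω = 2πf = 3896 rad/s
X_L = ωL = 77.9 Ω
X_C = 1/(ωC) = 43.6 Ω
Parallel: admittances add. Y = 1/R + 1/(jωL) + jωC
Y = (0.0510 + j0.0101) S
|Y| = 0.0520 S → |Z| = 1/|Y| = 19.2 Ω, ∠Z = −∠Y = -11.2°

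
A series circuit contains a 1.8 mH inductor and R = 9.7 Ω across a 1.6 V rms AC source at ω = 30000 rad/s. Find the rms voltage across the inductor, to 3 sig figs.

X_L = ωL = 54.0 Ω
Z = 9.70 + j54.0 Ω
|Z| = √(9.70² + 54.0²) = 54.9 Ω
I = V/|Z| = 29.2 mA
V_L = I·|Z_L| = 0.0292 × 54.0 = 1.57 V

1.57 V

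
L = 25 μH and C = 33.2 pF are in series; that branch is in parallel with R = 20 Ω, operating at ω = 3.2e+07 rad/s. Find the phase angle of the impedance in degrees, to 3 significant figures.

-8.06°

X_L = ωL = 800 Ω
X_C = 1/(ωC) = 941 Ω
Branch 1: Z₁ = R = 20.0 Ω
Branch 2 (series LC): Z₂ = j(X_L − X_C) = −j141 Ω
Parallel: Z = Z₁Z₂/(Z₁+Z₂), |Z| = 19.8 Ω, ∠Z = -8.06°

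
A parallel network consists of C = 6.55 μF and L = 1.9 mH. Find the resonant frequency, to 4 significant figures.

ω₀ = 1/√(LC) = 1/√(0.0019 × 6.55e-06) = 8964 rad/s
f₀ = ω₀/(2π) = 1.427 kHz

1.427 kHz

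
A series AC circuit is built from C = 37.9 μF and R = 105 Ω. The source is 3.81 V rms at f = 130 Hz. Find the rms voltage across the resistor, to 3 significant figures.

ω = 2πf = 816.8 rad/s
X_C = 1/(ωC) = 32.3 Ω
Z = 105 − j32.3 Ω
|Z| = √(105² + 32.3²) = 110 Ω
I = V/|Z| = 34.7 mA
V_R = I·|Z_R| = 0.0347 × 105 = 3.64 V

3.64 V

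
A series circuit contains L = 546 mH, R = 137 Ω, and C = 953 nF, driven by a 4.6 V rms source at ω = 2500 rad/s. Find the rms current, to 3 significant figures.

4.82 mA

X_L = ωL = 1360 Ω
X_C = 1/(ωC) = 420 Ω
Net reactance X = X_L − X_C = 945 Ω
Z = 137 + j945 Ω
|Z| = √(137² + 945²) = 955 Ω
I = V/|Z| = 4.6/955 = 4.82 mA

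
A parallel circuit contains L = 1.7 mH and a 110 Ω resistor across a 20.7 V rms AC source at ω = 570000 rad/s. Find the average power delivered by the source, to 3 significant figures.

X_L = ωL = 969 Ω
Parallel: admittances add. Y = 1/R + 1/(jωL)
Y = (0.00909 − j0.00103) S
|Y| = 0.00915 S → |Z| = 1/|Y| = 109 Ω, ∠Z = −∠Y = 6.48°
I = V/|Z| = 189 mA
P = VI cos φ = 20.7 × 0.189 × cos(6.48°) = 3.90 W

3.90 W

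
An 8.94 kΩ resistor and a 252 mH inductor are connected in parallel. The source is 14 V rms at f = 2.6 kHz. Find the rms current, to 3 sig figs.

3.74 mA

ω = 2πf = 16340 rad/s
X_L = ωL = 4120 Ω
Parallel: admittances add. Y = 1/R + 1/(jωL)
Y = (0.000112 − j0.000243) S
|Y| = 0.000267 S → |Z| = 1/|Y| = 3740 Ω, ∠Z = −∠Y = 65.3°
I = V/|Z| = 14/3740 = 3.74 mA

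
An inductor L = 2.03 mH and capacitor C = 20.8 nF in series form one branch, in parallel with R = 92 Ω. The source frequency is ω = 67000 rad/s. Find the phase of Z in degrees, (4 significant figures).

X_L = ωL = 136.0 Ω
X_C = 1/(ωC) = 717.6 Ω
Branch 1: Z₁ = R = 92.00 Ω
Branch 2 (series LC): Z₂ = j(X_L − X_C) = −j581.6 Ω
Parallel: Z = Z₁Z₂/(Z₁+Z₂), |Z| = 90.87 Ω, ∠Z = -8.989°

-8.989°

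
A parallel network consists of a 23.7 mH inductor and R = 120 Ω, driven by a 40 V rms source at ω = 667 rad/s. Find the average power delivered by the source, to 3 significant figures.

13.3 W

X_L = ωL = 15.8 Ω
Parallel: admittances add. Y = 1/R + 1/(jωL)
Y = (0.00833 − j0.0633) S
|Y| = 0.0638 S → |Z| = 1/|Y| = 15.7 Ω, ∠Z = −∠Y = 82.5°
I = V/|Z| = 2.55 A
P = VI cos φ = 40 × 2.55 × cos(82.5°) = 13.3 W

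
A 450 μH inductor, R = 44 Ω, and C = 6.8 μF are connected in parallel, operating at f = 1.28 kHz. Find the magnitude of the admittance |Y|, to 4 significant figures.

222.8 mS

ω = 2πf = 8042 rad/s
X_L = ωL = 3.619 Ω
X_C = 1/(ωC) = 18.29 Ω
Parallel: admittances add. Y = 1/R + 1/(jωL) + jωC
Y = (0.02273 − j0.2216) S
|Y| = 0.2228 S → |Z| = 1/|Y| = 4.489 Ω, ∠Z = −∠Y = 84.14°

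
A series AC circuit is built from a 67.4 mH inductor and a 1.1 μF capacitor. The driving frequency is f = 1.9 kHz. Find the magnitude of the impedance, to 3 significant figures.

728 Ω

ω = 2πf = 11940 rad/s
X_L = ωL = 805 Ω
X_C = 1/(ωC) = 76.2 Ω
Net reactance X = X_L − X_C = 728 Ω
Z = j728 Ω
|Z| = √(0² + 728²) = 728 Ω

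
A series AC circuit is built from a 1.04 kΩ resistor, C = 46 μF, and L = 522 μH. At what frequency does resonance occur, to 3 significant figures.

1.03 kHz

ω₀ = 1/√(LC) = 1/√(0.000522 × 4.6e-05) = 6453 rad/s
f₀ = ω₀/(2π) = 1.03 kHz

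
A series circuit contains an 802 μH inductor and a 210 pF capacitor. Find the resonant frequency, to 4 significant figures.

ω₀ = 1/√(LC) = 1/√(0.000802 × 2.1e-10) = 2.437e+06 rad/s
f₀ = ω₀/(2π) = 387.8 kHz

387.8 kHz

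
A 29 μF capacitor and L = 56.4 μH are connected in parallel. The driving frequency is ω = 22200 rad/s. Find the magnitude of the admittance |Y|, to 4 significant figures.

X_L = ωL = 1.252 Ω
X_C = 1/(ωC) = 1.553 Ω
Parallel: admittances add. Y = 1/(jωL) + jωC
Y = (0 − j0.1549) S
|Y| = 0.1549 S → |Z| = 1/|Y| = 6.457 Ω, ∠Z = −∠Y = 90.00°

154.9 mS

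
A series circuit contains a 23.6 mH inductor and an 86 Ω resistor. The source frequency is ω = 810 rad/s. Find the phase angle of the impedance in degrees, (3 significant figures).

X_L = ωL = 19.1 Ω
Z = 86.0 + j19.1 Ω
|Z| = √(86.0² + 19.1²) = 88.1 Ω
∠Z = arctan(19.1/86.0) = 12.5°

12.5°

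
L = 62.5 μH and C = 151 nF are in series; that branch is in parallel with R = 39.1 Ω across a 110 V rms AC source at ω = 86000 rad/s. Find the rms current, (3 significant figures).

3.21 A

X_L = ωL = 5.38 Ω
X_C = 1/(ωC) = 77.0 Ω
Branch 1: Z₁ = R = 39.1 Ω
Branch 2 (series LC): Z₂ = j(X_L − X_C) = −j71.6 Ω
Parallel: Z = Z₁Z₂/(Z₁+Z₂), |Z| = 34.3 Ω, ∠Z = -28.6°
I = V/|Z| = 110/34.3 = 3.21 A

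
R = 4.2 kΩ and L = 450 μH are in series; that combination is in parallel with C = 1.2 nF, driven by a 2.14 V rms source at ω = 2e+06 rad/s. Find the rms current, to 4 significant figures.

5.055 mA

X_L = ωL = 900.0 Ω
X_C = 1/(ωC) = 416.7 Ω
Branch 1 (R+jX_L): Z₁ = 4200 + j900.0 Ω, |Z₁| = 4295 Ω
Branch 2 (−jX_C): Z₂ = −j416.7 Ω
Parallel: Z = Z₁Z₂/(Z₁+Z₂), |Z| = 423.3 Ω, ∠Z = -84.47°
I = V/|Z| = 2.14/423.3 = 5.055 mA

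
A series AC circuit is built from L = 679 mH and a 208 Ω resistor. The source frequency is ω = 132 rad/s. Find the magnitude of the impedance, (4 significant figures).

226.5 Ω

X_L = ωL = 89.63 Ω
Z = 208.0 + j89.63 Ω
|Z| = √(208.0² + 89.63²) = 226.5 Ω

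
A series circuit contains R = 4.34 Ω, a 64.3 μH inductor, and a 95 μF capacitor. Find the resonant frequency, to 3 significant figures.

ω₀ = 1/√(LC) = 1/√(6.43e-05 × 9.5e-05) = 12790 rad/s
f₀ = ω₀/(2π) = 2.04 kHz

2.04 kHz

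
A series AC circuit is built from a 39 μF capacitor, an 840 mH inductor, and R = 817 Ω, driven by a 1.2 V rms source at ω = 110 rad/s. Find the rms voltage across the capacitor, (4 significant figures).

0.3374 V

X_L = ωL = 92.40 Ω
X_C = 1/(ωC) = 233.1 Ω
Net reactance X = X_L − X_C = -140.7 Ω
Z = 817.0 − j140.7 Ω
|Z| = √(817.0² + 140.7²) = 829.0 Ω
I = V/|Z| = 1.447 mA
V_C = I·|Z_C| = 0.001447 × 233.1 = 0.3374 V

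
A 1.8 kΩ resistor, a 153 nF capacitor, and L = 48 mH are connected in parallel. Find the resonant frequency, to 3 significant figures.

1.86 kHz

ω₀ = 1/√(LC) = 1/√(0.048 × 1.53e-07) = 11670 rad/s
f₀ = ω₀/(2π) = 1.86 kHz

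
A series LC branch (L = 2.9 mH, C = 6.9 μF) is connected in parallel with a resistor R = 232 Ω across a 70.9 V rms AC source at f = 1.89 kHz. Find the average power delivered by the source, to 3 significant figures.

21.7 W

ω = 2πf = 11880 rad/s
X_L = ωL = 34.4 Ω
X_C = 1/(ωC) = 12.2 Ω
Branch 1: Z₁ = R = 232 Ω
Branch 2 (series LC): Z₂ = j(X_L − X_C) = j22.2 Ω
Parallel: Z = Z₁Z₂/(Z₁+Z₂), |Z| = 22.1 Ω, ∠Z = 84.5°
I = V/|Z| = 3.20 A
P = VI cos φ = 70.9 × 3.20 × cos(84.5°) = 21.7 W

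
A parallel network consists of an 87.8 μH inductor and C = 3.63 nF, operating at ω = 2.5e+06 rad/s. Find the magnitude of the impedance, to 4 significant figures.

221.3 Ω

X_L = ωL = 219.5 Ω
X_C = 1/(ωC) = 110.2 Ω
Parallel: admittances add. Y = 1/(jωL) + jωC
Y = (0 + j0.004519) S
|Y| = 0.004519 S → |Z| = 1/|Y| = 221.3 Ω, ∠Z = −∠Y = -90.00°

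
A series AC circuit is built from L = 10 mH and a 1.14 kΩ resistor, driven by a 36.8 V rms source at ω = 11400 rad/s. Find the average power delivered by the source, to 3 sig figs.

X_L = ωL = 114 Ω
Z = 1140 + j114 Ω
|Z| = √(1140² + 114²) = 1150 Ω
∠Z = arctan(114/1140) = 5.71°
I = V/|Z| = 32.1 mA
P = VI cos φ = 36.8 × 0.0321 × cos(5.71°) = 1.18 W

1.18 W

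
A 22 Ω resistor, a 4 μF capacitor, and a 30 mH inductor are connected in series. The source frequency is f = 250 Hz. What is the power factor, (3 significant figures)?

ω = 2πf = 1571 rad/s
X_L = ωL = 47.1 Ω
X_C = 1/(ωC) = 159 Ω
Net reactance X = X_L − X_C = -112 Ω
Z = 22.0 − j112 Ω
|Z| = √(22.0² + 112²) = 114 Ω
∠Z = arctan(-112/22.0) = -78.9°
cos φ = cos(-78.9°) = 0.193

0.193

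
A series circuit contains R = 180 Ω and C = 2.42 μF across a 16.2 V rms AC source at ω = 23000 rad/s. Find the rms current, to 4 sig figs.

89.56 mA

X_C = 1/(ωC) = 17.97 Ω
Z = 180.0 − j17.97 Ω
|Z| = √(180.0² + 17.97²) = 180.9 Ω
I = V/|Z| = 16.2/180.9 = 89.56 mA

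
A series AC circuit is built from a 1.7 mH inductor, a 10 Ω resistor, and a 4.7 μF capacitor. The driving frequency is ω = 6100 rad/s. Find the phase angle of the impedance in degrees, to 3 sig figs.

X_L = ωL = 10.4 Ω
X_C = 1/(ωC) = 34.9 Ω
Net reactance X = X_L − X_C = -24.5 Ω
Z = 10.0 − j24.5 Ω
|Z| = √(10.0² + 24.5²) = 26.5 Ω
∠Z = arctan(-24.5/10.0) = -67.8°

-67.8°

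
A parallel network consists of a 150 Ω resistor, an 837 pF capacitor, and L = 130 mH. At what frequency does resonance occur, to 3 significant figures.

ω₀ = 1/√(LC) = 1/√(0.13 × 8.37e-10) = 95870 rad/s
f₀ = ω₀/(2π) = 15.3 kHz

15.3 kHz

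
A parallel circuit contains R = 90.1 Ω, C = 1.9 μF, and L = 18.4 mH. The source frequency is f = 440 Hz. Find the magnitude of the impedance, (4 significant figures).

54.99 Ω

ω = 2πf = 2765 rad/s
X_L = ωL = 50.87 Ω
X_C = 1/(ωC) = 190.4 Ω
Parallel: admittances add. Y = 1/R + 1/(jωL) + jωC
Y = (0.01110 − j0.01441) S
|Y| = 0.01819 S → |Z| = 1/|Y| = 54.99 Ω, ∠Z = −∠Y = 52.39°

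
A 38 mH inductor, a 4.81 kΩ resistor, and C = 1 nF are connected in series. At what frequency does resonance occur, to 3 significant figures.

25.8 kHz

ω₀ = 1/√(LC) = 1/√(0.038 × 1e-09) = 162200 rad/s
f₀ = ω₀/(2π) = 25.8 kHz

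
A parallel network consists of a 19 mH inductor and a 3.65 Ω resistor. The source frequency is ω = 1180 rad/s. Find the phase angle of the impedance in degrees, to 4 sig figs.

9.247°

X_L = ωL = 22.42 Ω
Parallel: admittances add. Y = 1/R + 1/(jωL)
Y = (0.2740 − j0.04460) S
|Y| = 0.2776 S → |Z| = 1/|Y| = 3.603 Ω, ∠Z = −∠Y = 9.247°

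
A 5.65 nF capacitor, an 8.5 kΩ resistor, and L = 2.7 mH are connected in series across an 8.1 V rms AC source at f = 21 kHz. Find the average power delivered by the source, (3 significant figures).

7.62 mW

ω = 2πf = 131900 rad/s
X_L = ωL = 356 Ω
X_C = 1/(ωC) = 1340 Ω
Net reactance X = X_L − X_C = -985 Ω
Z = 8500 − j985 Ω
|Z| = √(8500² + 985²) = 8560 Ω
∠Z = arctan(-985/8500) = -6.61°
I = V/|Z| = 947 μA
P = VI cos φ = 8.1 × 0.000947 × cos(-6.61°) = 7.62 mW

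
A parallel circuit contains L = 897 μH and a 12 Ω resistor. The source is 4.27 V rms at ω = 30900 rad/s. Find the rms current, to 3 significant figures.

388 mA

X_L = ωL = 27.7 Ω
Parallel: admittances add. Y = 1/R + 1/(jωL)
Y = (0.0833 − j0.0361) S
|Y| = 0.0908 S → |Z| = 1/|Y| = 11.0 Ω, ∠Z = −∠Y = 23.4°
I = V/|Z| = 4.27/11.0 = 388 mA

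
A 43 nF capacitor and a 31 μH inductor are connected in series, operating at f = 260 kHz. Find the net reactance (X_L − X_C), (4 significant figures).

36.41 Ω

ω = 2πf = 1.634e+06 rad/s
X_L = ωL = 50.64 Ω
X_C = 1/(ωC) = 14.24 Ω
X = 50.64 − 14.24 = 36.41 Ω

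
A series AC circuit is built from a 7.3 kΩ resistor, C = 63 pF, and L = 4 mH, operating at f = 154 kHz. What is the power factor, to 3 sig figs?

0.503

ω = 2πf = 967600 rad/s
X_L = ωL = 3870 Ω
X_C = 1/(ωC) = 16400 Ω
Net reactance X = X_L − X_C = -12500 Ω
Z = 7300 − j12500 Ω
|Z| = √(7300² + 12500²) = 14500 Ω
∠Z = arctan(-12500/7300) = -59.8°
cos φ = cos(-59.8°) = 0.503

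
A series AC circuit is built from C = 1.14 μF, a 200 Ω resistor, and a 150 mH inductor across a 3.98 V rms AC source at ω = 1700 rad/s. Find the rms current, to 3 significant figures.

12.1 mA

X_L = ωL = 255 Ω
X_C = 1/(ωC) = 516 Ω
Net reactance X = X_L − X_C = -261 Ω
Z = 200 − j261 Ω
|Z| = √(200² + 261²) = 329 Ω
I = V/|Z| = 3.98/329 = 12.1 mA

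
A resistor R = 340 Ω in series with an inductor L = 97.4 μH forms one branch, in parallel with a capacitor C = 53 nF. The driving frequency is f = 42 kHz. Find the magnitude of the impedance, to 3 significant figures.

71.1 Ω

ω = 2πf = 263900 rad/s
X_L = ωL = 25.7 Ω
X_C = 1/(ωC) = 71.5 Ω
Branch 1 (R+jX_L): Z₁ = 340 + j25.7 Ω, |Z₁| = 341 Ω
Branch 2 (−jX_C): Z₂ = −j71.5 Ω
Parallel: Z = Z₁Z₂/(Z₁+Z₂), |Z| = 71.1 Ω, ∠Z = -78.0°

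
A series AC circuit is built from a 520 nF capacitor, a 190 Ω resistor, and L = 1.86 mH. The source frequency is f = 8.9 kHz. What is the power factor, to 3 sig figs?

ω = 2πf = 55920 rad/s
X_L = ωL = 104 Ω
X_C = 1/(ωC) = 34.4 Ω
Net reactance X = X_L − X_C = 69.6 Ω
Z = 190 + j69.6 Ω
|Z| = √(190² + 69.6²) = 202 Ω
∠Z = arctan(69.6/190) = 20.1°
cos φ = cos(20.1°) = 0.939

0.939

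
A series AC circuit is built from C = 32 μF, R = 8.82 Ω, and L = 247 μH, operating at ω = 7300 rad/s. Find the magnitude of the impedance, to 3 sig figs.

X_L = ωL = 1.80 Ω
X_C = 1/(ωC) = 4.28 Ω
Net reactance X = X_L − X_C = -2.48 Ω
Z = 8.82 − j2.48 Ω
|Z| = √(8.82² + 2.48²) = 9.16 Ω

9.16 Ω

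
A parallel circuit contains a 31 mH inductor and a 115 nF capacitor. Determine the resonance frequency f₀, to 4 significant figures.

2.666 kHz

ω₀ = 1/√(LC) = 1/√(0.031 × 1.15e-07) = 16750 rad/s
f₀ = ω₀/(2π) = 2.666 kHz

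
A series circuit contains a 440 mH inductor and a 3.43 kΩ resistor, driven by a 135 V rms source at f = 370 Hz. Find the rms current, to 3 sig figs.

ω = 2πf = 2325 rad/s
X_L = ωL = 1020 Ω
Z = 3430 + j1020 Ω
|Z| = √(3430² + 1020²) = 3580 Ω
I = V/|Z| = 135/3580 = 37.7 mA

37.7 mA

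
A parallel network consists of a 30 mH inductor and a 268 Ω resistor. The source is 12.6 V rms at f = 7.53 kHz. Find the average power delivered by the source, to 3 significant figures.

592 mW

ω = 2πf = 47310 rad/s
X_L = ωL = 1420 Ω
Parallel: admittances add. Y = 1/R + 1/(jωL)
Y = (0.00373 − j0.000705) S
|Y| = 0.00380 S → |Z| = 1/|Y| = 263 Ω, ∠Z = −∠Y = 10.7°
I = V/|Z| = 47.8 mA
P = VI cos φ = 12.6 × 0.0478 × cos(10.7°) = 592 mW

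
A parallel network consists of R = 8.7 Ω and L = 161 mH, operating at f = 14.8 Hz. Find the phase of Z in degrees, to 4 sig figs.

30.16°

ω = 2πf = 92.99 rad/s
X_L = ωL = 14.97 Ω
Parallel: admittances add. Y = 1/R + 1/(jωL)
Y = (0.1149 − j0.06679) S
|Y| = 0.1329 S → |Z| = 1/|Y| = 7.522 Ω, ∠Z = −∠Y = 30.16°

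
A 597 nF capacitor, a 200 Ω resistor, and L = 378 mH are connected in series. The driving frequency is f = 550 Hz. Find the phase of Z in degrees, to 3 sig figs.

76.3°

ω = 2πf = 3456 rad/s
X_L = ωL = 1310 Ω
X_C = 1/(ωC) = 485 Ω
Net reactance X = X_L − X_C = 822 Ω
Z = 200 + j822 Ω
|Z| = √(200² + 822²) = 846 Ω
∠Z = arctan(822/200) = 76.3°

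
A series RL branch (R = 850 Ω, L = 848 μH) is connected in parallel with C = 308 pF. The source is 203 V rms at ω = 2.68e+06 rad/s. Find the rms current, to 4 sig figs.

X_L = ωL = 2273 Ω
X_C = 1/(ωC) = 1211 Ω
Branch 1 (R+jX_L): Z₁ = 850.0 + j2273 Ω, |Z₁| = 2426 Ω
Branch 2 (−jX_C): Z₂ = −j1211 Ω
Parallel: Z = Z₁Z₂/(Z₁+Z₂), |Z| = 2162 Ω, ∠Z = -71.81°
I = V/|Z| = 203/2162 = 93.89 mA

93.89 mA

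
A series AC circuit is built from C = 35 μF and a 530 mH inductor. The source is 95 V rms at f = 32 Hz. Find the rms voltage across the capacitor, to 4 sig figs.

379.8 V

ω = 2πf = 201.1 rad/s
X_L = ωL = 106.6 Ω
X_C = 1/(ωC) = 142.1 Ω
Net reactance X = X_L − X_C = -35.54 Ω
Z = − j35.54 Ω
|Z| = √(0² + 35.54²) = 35.54 Ω
I = V/|Z| = 2.673 A
V_C = I·|Z_C| = 2.673 × 142.1 = 379.8 V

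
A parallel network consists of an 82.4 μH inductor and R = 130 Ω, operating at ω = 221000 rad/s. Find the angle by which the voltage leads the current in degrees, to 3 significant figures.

X_L = ωL = 18.2 Ω
Parallel: admittances add. Y = 1/R + 1/(jωL)
Y = (0.00769 − j0.0549) S
|Y| = 0.0554 S → |Z| = 1/|Y| = 18.0 Ω, ∠Z = −∠Y = 82.0°

82.0°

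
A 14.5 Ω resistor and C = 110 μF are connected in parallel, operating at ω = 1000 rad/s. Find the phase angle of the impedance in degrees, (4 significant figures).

-57.91°

X_C = 1/(ωC) = 9.091 Ω
Parallel: admittances add. Y = 1/R + jωC
Y = (0.06897 + j0.1100) S
|Y| = 0.1298 S → |Z| = 1/|Y| = 7.702 Ω, ∠Z = −∠Y = -57.91°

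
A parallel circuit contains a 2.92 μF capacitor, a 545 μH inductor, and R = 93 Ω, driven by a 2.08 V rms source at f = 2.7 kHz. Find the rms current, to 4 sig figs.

ω = 2πf = 16960 rad/s
X_L = ωL = 9.246 Ω
X_C = 1/(ωC) = 20.19 Ω
Parallel: admittances add. Y = 1/R + 1/(jωL) + jωC
Y = (0.01075 − j0.05862) S
|Y| = 0.05960 S → |Z| = 1/|Y| = 16.78 Ω, ∠Z = −∠Y = 79.61°
I = V/|Z| = 2.08/16.78 = 124.0 mA

124.0 mA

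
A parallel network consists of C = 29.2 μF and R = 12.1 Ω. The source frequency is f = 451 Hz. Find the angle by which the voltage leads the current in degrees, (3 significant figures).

ω = 2πf = 2834 rad/s
X_C = 1/(ωC) = 12.1 Ω
Parallel: admittances add. Y = 1/R + jωC
Y = (0.0826 + j0.0827) S
|Y| = 0.117 S → |Z| = 1/|Y| = 8.55 Ω, ∠Z = −∠Y = -45.0°

-45.0°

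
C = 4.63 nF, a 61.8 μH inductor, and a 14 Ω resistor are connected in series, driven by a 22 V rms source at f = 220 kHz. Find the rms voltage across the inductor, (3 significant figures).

26.0 V

ω = 2πf = 1.382e+06 rad/s
X_L = ωL = 85.4 Ω
X_C = 1/(ωC) = 156 Ω
Net reactance X = X_L − X_C = -70.8 Ω
Z = 14.0 − j70.8 Ω
|Z| = √(14.0² + 70.8²) = 72.2 Ω
I = V/|Z| = 305 mA
V_L = I·|Z_L| = 0.305 × 85.4 = 26.0 V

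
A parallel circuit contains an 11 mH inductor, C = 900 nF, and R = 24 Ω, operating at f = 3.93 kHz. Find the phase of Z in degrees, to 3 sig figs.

-24.0°

ω = 2πf = 24690 rad/s
X_L = ωL = 272 Ω
X_C = 1/(ωC) = 45.0 Ω
Parallel: admittances add. Y = 1/R + 1/(jωL) + jωC
Y = (0.0417 + j0.0185) S
|Y| = 0.0456 S → |Z| = 1/|Y| = 21.9 Ω, ∠Z = −∠Y = -24.0°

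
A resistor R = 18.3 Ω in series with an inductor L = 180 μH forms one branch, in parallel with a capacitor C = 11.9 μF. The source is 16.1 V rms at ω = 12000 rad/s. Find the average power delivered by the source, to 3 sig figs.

X_L = ωL = 2.16 Ω
X_C = 1/(ωC) = 7.00 Ω
Branch 1 (R+jX_L): Z₁ = 18.3 + j2.16 Ω, |Z₁| = 18.4 Ω
Branch 2 (−jX_C): Z₂ = −j7.00 Ω
Parallel: Z = Z₁Z₂/(Z₁+Z₂), |Z| = 6.82 Ω, ∠Z = -68.4°
I = V/|Z| = 2.36 A
P = VI cos φ = 16.1 × 2.36 × cos(-68.4°) = 14.0 W

14.0 W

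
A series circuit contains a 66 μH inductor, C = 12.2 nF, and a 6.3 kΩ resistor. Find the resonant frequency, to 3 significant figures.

177 kHz

ω₀ = 1/√(LC) = 1/√(6.6e-05 × 1.22e-08) = 1.114e+06 rad/s
f₀ = ω₀/(2π) = 177 kHz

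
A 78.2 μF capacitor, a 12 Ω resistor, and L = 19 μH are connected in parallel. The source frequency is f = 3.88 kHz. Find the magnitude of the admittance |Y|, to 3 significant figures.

266 mS

ω = 2πf = 24380 rad/s
X_L = ωL = 0.463 Ω
X_C = 1/(ωC) = 0.525 Ω
Parallel: admittances add. Y = 1/R + 1/(jωL) + jωC
Y = (0.0833 − j0.252) S
|Y| = 0.266 S → |Z| = 1/|Y| = 3.76 Ω, ∠Z = −∠Y = 71.7°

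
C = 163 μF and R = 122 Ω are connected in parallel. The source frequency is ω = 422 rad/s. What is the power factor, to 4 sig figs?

X_C = 1/(ωC) = 14.54 Ω
Parallel: admittances add. Y = 1/R + jωC
Y = (0.008197 + j0.06879) S
|Y| = 0.06927 S → |Z| = 1/|Y| = 14.44 Ω, ∠Z = −∠Y = -83.20°
cos φ = cos(-83.20°) = 0.1183

0.1183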